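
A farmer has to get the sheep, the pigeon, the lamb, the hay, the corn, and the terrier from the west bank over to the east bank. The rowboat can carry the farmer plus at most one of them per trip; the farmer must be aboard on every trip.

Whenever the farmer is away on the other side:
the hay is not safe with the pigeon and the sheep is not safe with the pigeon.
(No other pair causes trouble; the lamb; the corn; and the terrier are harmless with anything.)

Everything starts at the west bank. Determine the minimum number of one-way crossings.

13

Counting alone: the farmer can take at most 1 across per trip to the east bank, so moving all 6 needs at least 6 loaded trips out, with a return between consecutive ones — at least 11 crossings.
The safety rule pushes this higher. Following every safe sequence of crossings, the most of the 6 that can be at the east bank as the rowboat arrives there on crossing 11 is 5 — never all 6.
So no plan with fewer than 13 crossings exists, and this one achieves 13:
1. Farmer goes to the east bank with the pigeon.
2. Farmer goes back to the west bank alone.
3. Farmer goes to the east bank with the sheep.
4. Farmer goes back to the west bank with the pigeon.
5. Farmer goes to the east bank with the hay.
6. Farmer goes back to the west bank alone.
7. Farmer goes to the east bank with the lamb.
8. Farmer goes back to the west bank alone.
9. Farmer goes to the east bank with the corn.
10. Farmer goes back to the west bank alone.
11. Farmer goes to the east bank with the terrier.
12. Farmer goes back to the west bank alone.
13. Farmer goes to the east bank with the pigeon.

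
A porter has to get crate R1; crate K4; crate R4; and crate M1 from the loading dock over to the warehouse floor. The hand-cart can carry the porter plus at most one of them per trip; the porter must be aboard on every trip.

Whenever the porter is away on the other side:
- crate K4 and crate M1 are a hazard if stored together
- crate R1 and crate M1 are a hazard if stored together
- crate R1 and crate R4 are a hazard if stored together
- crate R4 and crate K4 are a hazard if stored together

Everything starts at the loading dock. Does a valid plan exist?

No

Whatever the first load, the items left behind include a forbidden pair without the porter. No opening move is safe, so no plan exists.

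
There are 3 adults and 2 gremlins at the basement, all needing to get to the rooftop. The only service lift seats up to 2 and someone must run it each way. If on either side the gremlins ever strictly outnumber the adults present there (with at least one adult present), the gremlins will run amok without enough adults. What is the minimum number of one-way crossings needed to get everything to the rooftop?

7

Counting alone: each trip to the rooftop takes at most 2 across and each return brings at least 1 back, so after t trips out (and t−1 returns) at most 2t − (t−1) of the 5 are across; that first reaches 5 at t = 4, so at least 7 crossings are needed.
The plan below uses exactly 7 crossings, so it is optimal:
1. 2 gremlins → the rooftop.  (the basement: 3A 0G; the rooftop: 0A 2G)
2. 1 gremlin ← the basement.  (the basement: 3A 1G; the rooftop: 0A 1G)
3. 2 adults → the rooftop.  (the basement: 1A 1G; the rooftop: 2A 1G)
4. 1 adult ← the basement.  (the basement: 2A 1G; the rooftop: 1A 1G)
5. 1 adult and 1 gremlin → the rooftop.  (the basement: 1A 0G; the rooftop: 2A 2G)
6. 1 gremlin ← the basement.  (the basement: 1A 1G; the rooftop: 2A 1G)
7. 1 adult and 1 gremlin → the rooftop.  (the basement: 0A 0G; the rooftop: 3A 2G)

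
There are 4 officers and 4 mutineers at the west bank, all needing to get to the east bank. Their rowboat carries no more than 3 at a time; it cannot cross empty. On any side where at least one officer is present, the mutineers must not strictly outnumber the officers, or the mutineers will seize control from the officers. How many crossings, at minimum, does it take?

Counting alone: each trip to the east bank takes at most 3 across and each return brings at least 1 back, so after t trips out (and t−1 returns) at most 3t − (t−1) of the 8 are across; that first reaches 8 at t = 4, so at least 7 crossings are needed.
The safety rule pushes this higher. Following every safe sequence of crossings, the most of the 8 that can be at the east bank as the rowboat arrives there on crossing 7 is 7 — never all 8.
So no plan with fewer than 9 crossings exists, and this one achieves 9:
1. 2 mutineers → the east bank.  (the west bank: 4O 2M; the east bank: 0O 2M)
2. 1 mutineer ← the west bank.  (the west bank: 4O 3M; the east bank: 0O 1M)
3. 3 mutineers → the east bank.  (the west bank: 4O 0M; the east bank: 0O 4M)
4. 1 mutineer ← the west bank.  (the west bank: 4O 1M; the east bank: 0O 3M)
5. 3 officers → the east bank.  (the west bank: 1O 1M; the east bank: 3O 3M)
6. 1 officer and 1 mutineer ← the west bank.  (the west bank: 2O 2M; the east bank: 2O 2M)
7. 2 officers → the east bank.  (the west bank: 0O 2M; the east bank: 4O 2M)
8. 1 mutineer ← the west bank.  (the west bank: 0O 3M; the east bank: 4O 1M)
9. 3 mutineers → the east bank.  (the west bank: 0O 0M; the east bank: 4O 4M)

9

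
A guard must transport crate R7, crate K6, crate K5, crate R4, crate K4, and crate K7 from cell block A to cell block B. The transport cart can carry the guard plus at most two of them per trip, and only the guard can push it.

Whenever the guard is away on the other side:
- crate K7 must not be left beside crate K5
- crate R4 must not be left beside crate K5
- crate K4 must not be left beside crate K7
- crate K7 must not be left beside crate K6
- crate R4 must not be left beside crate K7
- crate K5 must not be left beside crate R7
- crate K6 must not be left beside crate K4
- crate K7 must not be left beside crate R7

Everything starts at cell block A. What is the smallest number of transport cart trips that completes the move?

impossible

Whatever the first load, the items left behind include a forbidden pair without the guard. No opening move is safe, so no plan exists.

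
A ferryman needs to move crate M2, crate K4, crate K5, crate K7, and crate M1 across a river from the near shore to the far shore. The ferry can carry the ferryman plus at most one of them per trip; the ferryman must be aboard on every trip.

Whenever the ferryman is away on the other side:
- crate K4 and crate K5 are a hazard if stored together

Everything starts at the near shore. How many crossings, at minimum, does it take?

9

Counting alone: the ferryman can take at most 1 across per trip to the far shore, so moving all 5 needs at least 5 loaded trips out, with a return between consecutive ones — at least 9 crossings.
The plan below uses exactly 9 crossings, so it is optimal:
1. Ferryman goes to the far shore with crate K4.  [the near shore: crate K5, crate K7, crate M1, crate M2 | the far shore: crate K4]
2. Ferryman goes back to the near shore alone.  [the near shore: crate K5, crate K7, crate M1, crate M2 | the far shore: crate K4]
3. Ferryman goes to the far shore with crate M2.  [the near shore: crate K5, crate K7, crate M1 | the far shore: crate K4, crate M2]
4. Ferryman goes back to the near shore alone.  [the near shore: crate K5, crate K7, crate M1 | the far shore: crate K4, crate M2]
5. Ferryman goes to the far shore with crate K7.  [the near shore: crate K5, crate M1 | the far shore: crate K4, crate K7, crate M2]
6. Ferryman goes back to the near shore alone.  [the near shore: crate K5, crate M1 | the far shore: crate K4, crate K7, crate M2]
7. Ferryman goes to the far shore with crate M1.  [the near shore: crate K5 | the far shore: crate K4, crate K7, crate M1, crate M2]
8. Ferryman goes back to the near shore alone.  [the near shore: crate K5 | the far shore: crate K4, crate K7, crate M1, crate M2]
9. Ferryman goes to the far shore with crate K5.  [the near shore: — | the far shore: crate K4, crate K5, crate K7, crate M1, crate M2]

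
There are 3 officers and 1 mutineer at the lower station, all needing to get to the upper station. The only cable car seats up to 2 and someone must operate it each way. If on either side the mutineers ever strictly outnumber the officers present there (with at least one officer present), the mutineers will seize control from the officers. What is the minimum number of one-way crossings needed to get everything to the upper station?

Counting alone: each trip to the upper station takes at most 2 across and each return brings at least 1 back, so after t trips out (and t−1 returns) at most 2t − (t−1) of the 4 are across; that first reaches 4 at t = 3, so at least 5 crossings are needed.
The plan below uses exactly 5 crossings, so it is optimal:
1. 1 officer and 1 mutineer → the upper station.  (the lower station: 2O 0M; the upper station: 1O 1M)
2. 1 mutineer ← the lower station.  (the lower station: 2O 1M; the upper station: 1O 0M)
3. 1 officer and 1 mutineer → the upper station.  (the lower station: 1O 0M; the upper station: 2O 1M)
4. 1 mutineer ← the lower station.  (the lower station: 1O 1M; the upper station: 2O 0M)
5. 1 officer and 1 mutineer → the upper station.  (the lower station: 0O 0M; the upper station: 3O 1M)

5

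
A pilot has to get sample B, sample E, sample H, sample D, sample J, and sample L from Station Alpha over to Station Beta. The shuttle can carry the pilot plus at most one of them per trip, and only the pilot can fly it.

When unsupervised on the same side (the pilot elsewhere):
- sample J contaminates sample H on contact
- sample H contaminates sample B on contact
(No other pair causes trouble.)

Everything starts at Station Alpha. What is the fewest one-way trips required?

Counting alone: the pilot can take at most 1 across per trip to Station Beta, so moving all 6 needs at least 6 loaded trips out, with a return between consecutive ones — at least 11 crossings.
The safety rule pushes this higher. Following every safe sequence of crossings, the most of the 6 that can be at Station Beta as the shuttle arrives there on crossing 11 is 5 — never all 6.
So no plan with fewer than 13 crossings exists, and this one achieves 13:
1. Pilot goes to Station Beta with sample H.  [Station Alpha: sample B, sample D, sample E, sample J, sample L | Station Beta: sample H]
2. Pilot goes back to Station Alpha alone.  [Station Alpha: sample B, sample D, sample E, sample J, sample L | Station Beta: sample H]
3. Pilot goes to Station Beta with sample B.  [Station Alpha: sample D, sample E, sample J, sample L | Station Beta: sample B, sample H]
4. Pilot goes back to Station Alpha with sample H.  [Station Alpha: sample D, sample E, sample H, sample J, sample L | Station Beta: sample B]
5. Pilot goes to Station Beta with sample J.  [Station Alpha: sample D, sample E, sample H, sample L | Station Beta: sample B, sample J]
6. Pilot goes back to Station Alpha alone.  [Station Alpha: sample D, sample E, sample H, sample L | Station Beta: sample B, sample J]
7. Pilot goes to Station Beta with sample E.  [Station Alpha: sample D, sample H, sample L | Station Beta: sample B, sample E, sample J]
8. Pilot goes back to Station Alpha alone.  [Station Alpha: sample D, sample H, sample L | Station Beta: sample B, sample E, sample J]
9. Pilot goes to Station Beta with sample D.  [Station Alpha: sample H, sample L | Station Beta: sample B, sample D, sample E, sample J]
10. Pilot goes back to Station Alpha alone.  [Station Alpha: sample H, sample L | Station Beta: sample B, sample D, sample E, sample J]
11. Pilot goes to Station Beta with sample L.  [Station Alpha: sample H | Station Beta: sample B, sample D, sample E, sample J, sample L]
12. Pilot goes back to Station Alpha alone.  [Station Alpha: sample H | Station Beta: sample B, sample D, sample E, sample J, sample L]
13. Pilot goes to Station Beta with sample H.  [Station Alpha: — | Station Beta: sample B, sample D, sample E, sample H, sample J, sample L]

13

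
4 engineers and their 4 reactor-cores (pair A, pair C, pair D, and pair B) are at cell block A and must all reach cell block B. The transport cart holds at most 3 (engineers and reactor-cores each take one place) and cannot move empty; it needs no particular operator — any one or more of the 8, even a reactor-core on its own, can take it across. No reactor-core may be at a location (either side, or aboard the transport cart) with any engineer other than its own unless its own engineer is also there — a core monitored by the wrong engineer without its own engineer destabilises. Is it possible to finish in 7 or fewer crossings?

No

Counting alone: each trip to cell block B takes at most 3 across and each return brings at least 1 back, so after t trips out (and t−1 returns) at most 3t − (t−1) of the 8 are across; that first reaches 8 at t = 4, so at least 7 crossings are needed.
The safety rule pushes this higher. Following every safe sequence of crossings, the most of the 8 that can be at cell block B as the transport cart arrives there on crossing 7 is 7 — never all 8.
So the move cannot be finished within 7 crossings. (The shortest complete plan takes 9:)
1. engineer A and reactor-core A cross → cell block B.
2. engineer A crosses ← cell block A.
3. engineer A, engineer C, and reactor-core C cross → cell block B.
4. engineer A and reactor-core A cross ← cell block A.
5. engineer A, engineer B, and engineer D cross → cell block B.
6. reactor-core C crosses ← cell block A.
7. reactor-core A and reactor-core C cross → cell block B.
8. reactor-core A crosses ← cell block A.
9. reactor-core A, reactor-core B, and reactor-core D cross → cell block B.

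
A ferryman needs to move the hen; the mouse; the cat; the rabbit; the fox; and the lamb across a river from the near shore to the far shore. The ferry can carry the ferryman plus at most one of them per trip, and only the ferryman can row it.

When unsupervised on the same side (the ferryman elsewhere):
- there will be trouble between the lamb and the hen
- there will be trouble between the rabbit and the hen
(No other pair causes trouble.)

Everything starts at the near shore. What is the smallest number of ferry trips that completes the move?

13

Counting alone: the ferryman can take at most 1 across per trip to the far shore, so moving all 6 needs at least 6 loaded trips out, with a return between consecutive ones — at least 11 crossings.
The safety rule pushes this higher. Following every safe sequence of crossings, the most of the 6 that can be at the far shore as the ferry arrives there on crossing 11 is 5 — never all 6.
So no plan with fewer than 13 crossings exists, and this one achieves 13:
1. Ferryman goes to the far shore with the hen.
2. Ferryman goes back to the near shore alone.
3. Ferryman goes to the far shore with the mouse.
4. Ferryman goes back to the near shore alone.
5. Ferryman goes to the far shore with the cat.
6. Ferryman goes back to the near shore alone.
7. Ferryman goes to the far shore with the rabbit.
8. Ferryman goes back to the near shore with the hen.
9. Ferryman goes to the far shore with the lamb.
10. Ferryman goes back to the near shore alone.
11. Ferryman goes to the far shore with the fox.
12. Ferryman goes back to the near shore alone.
13. Ferryman goes to the far shore with the hen.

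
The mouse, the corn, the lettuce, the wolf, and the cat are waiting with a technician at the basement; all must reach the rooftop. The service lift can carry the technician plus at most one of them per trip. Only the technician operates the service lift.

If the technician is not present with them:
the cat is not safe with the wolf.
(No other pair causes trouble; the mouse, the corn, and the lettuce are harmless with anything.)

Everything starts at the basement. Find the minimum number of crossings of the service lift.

Counting alone: the technician can take at most 1 across per trip to the rooftop, so moving all 5 needs at least 5 loaded trips out, with a return between consecutive ones — at least 9 crossings.
The plan below uses exactly 9 crossings, so it is optimal:
1. Technician goes to the rooftop with the wolf.  [the basement: the cat, the corn, the lettuce, the mouse | the rooftop: the wolf]
2. Technician goes back to the basement alone.  [the basement: the cat, the corn, the lettuce, the mouse | the rooftop: the wolf]
3. Technician goes to the rooftop with the mouse.  [the basement: the cat, the corn, the lettuce | the rooftop: the mouse, the wolf]
4. Technician goes back to the basement alone.  [the basement: the cat, the corn, the lettuce | the rooftop: the mouse, the wolf]
5. Technician goes to the rooftop with the corn.  [the basement: the cat, the lettuce | the rooftop: the corn, the mouse, the wolf]
6. Technician goes back to the basement alone.  [the basement: the cat, the lettuce | the rooftop: the corn, the mouse, the wolf]
7. Technician goes to the rooftop with the lettuce.  [the basement: the cat | the rooftop: the corn, the lettuce, the mouse, the wolf]
8. Technician goes back to the basement alone.  [the basement: the cat | the rooftop: the corn, the lettuce, the mouse, the wolf]
9. Technician goes to the rooftop with the cat.  [the basement: — | the rooftop: the cat, the corn, the lettuce, the mouse, the wolf]

9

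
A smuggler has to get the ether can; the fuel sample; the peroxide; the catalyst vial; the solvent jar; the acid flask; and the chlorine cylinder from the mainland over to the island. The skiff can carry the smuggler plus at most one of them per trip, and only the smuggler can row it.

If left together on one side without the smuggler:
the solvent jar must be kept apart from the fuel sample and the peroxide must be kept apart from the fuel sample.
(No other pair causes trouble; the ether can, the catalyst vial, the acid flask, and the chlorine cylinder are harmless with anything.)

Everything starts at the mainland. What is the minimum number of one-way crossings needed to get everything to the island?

15

Counting alone: the smuggler can take at most 1 across per trip to the island, so moving all 7 needs at least 7 loaded trips out, with a return between consecutive ones — at least 13 crossings.
The safety rule pushes this higher. Following every safe sequence of crossings, the most of the 7 that can be at the island as the skiff arrives there on crossing 13 is 6 — never all 7.
So no plan with fewer than 15 crossings exists, and this one achieves 15:
1. Smuggler goes to the island with the fuel sample.  [the mainland: the acid flask, the catalyst vial, the chlorine cylinder, the ether can, the peroxide, the solvent jar | the island: the fuel sample]
2. Smuggler goes back to the mainland alone.  [the mainland: the acid flask, the catalyst vial, the chlorine cylinder, the ether can, the peroxide, the solvent jar | the island: the fuel sample]
3. Smuggler goes to the island with the ether can.  [the mainland: the acid flask, the catalyst vial, the chlorine cylinder, the peroxide, the solvent jar | the island: the ether can, the fuel sample]
4. Smuggler goes back to the mainland alone.  [the mainland: the acid flask, the catalyst vial, the chlorine cylinder, the peroxide, the solvent jar | the island: the ether can, the fuel sample]
5. Smuggler goes to the island with the peroxide.  [the mainland: the acid flask, the catalyst vial, the chlorine cylinder, the solvent jar | the island: the ether can, the fuel sample, the peroxide]
6. Smuggler goes back to the mainland with the fuel sample.  [the mainland: the acid flask, the catalyst vial, the chlorine cylinder, the fuel sample, the solvent jar | the island: the ether can, the peroxide]
7. Smuggler goes to the island with the solvent jar.  [the mainland: the acid flask, the catalyst vial, the chlorine cylinder, the fuel sample | the island: the ether can, the peroxide, the solvent jar]
8. Smuggler goes back to the mainland alone.  [the mainland: the acid flask, the catalyst vial, the chlorine cylinder, the fuel sample | the island: the ether can, the peroxide, the solvent jar]
9. Smuggler goes to the island with the catalyst vial.  [the mainland: the acid flask, the chlorine cylinder, the fuel sample | the island: the catalyst vial, the ether can, the peroxide, the solvent jar]
10. Smuggler goes back to the mainland alone.  [the mainland: the acid flask, the chlorine cylinder, the fuel sample | the island: the catalyst vial, the ether can, the peroxide, the solvent jar]
11. Smuggler goes to the island with the acid flask.  [the mainland: the chlorine cylinder, the fuel sample | the island: the acid flask, the catalyst vial, the ether can, the peroxide, the solvent jar]
12. Smuggler goes back to the mainland alone.  [the mainland: the chlorine cylinder, the fuel sample | the island: the acid flask, the catalyst vial, the ether can, the peroxide, the solvent jar]
13. Smuggler goes to the island with the chlorine cylinder.  [the mainland: the fuel sample | the island: the acid flask, the catalyst vial, the chlorine cylinder, the ether can, the peroxide, the solvent jar]
14. Smuggler goes back to the mainland alone.  [the mainland: the fuel sample | the island: the acid flask, the catalyst vial, the chlorine cylinder, the ether can, the peroxide, the solvent jar]
15. Smuggler goes to the island with the fuel sample.  [the mainland: — | the island: the acid flask, the catalyst vial, the chlorine cylinder, the ether can, the fuel sample, the peroxide, the solvent jar]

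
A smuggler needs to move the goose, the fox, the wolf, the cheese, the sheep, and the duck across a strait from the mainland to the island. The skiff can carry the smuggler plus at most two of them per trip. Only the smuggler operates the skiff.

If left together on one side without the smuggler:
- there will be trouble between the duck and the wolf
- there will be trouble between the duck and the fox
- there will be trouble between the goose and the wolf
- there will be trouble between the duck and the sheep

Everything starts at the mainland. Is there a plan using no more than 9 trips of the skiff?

Yes

Yes — this plan uses 7 crossings (≤ 9):
1. Smuggler goes to the island with the duck and the goose.
2. Smuggler goes back to the mainland alone.
3. Smuggler goes to the island with the cheese.
4. Smuggler goes back to the mainland alone.
5. Smuggler goes to the island with the fox and the sheep.
6. Smuggler goes back to the mainland with the duck.
7. Smuggler goes to the island with the duck and the wolf.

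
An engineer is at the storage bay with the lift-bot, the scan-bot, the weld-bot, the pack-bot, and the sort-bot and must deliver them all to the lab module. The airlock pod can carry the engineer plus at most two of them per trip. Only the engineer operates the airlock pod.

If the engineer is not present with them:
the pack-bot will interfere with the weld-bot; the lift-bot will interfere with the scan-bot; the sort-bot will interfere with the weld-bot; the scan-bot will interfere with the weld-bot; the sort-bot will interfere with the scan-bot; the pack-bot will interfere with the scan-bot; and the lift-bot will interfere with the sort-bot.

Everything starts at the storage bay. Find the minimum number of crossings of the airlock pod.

Whatever the first load, the items left behind include a forbidden pair without the engineer. No opening move is safe, so no plan exists.

impossible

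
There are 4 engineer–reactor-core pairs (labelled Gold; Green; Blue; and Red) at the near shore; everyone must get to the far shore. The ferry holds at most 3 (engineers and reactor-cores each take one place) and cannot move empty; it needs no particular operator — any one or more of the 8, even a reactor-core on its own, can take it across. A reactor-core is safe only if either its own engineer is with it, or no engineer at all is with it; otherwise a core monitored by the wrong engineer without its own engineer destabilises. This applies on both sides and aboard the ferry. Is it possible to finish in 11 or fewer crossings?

Yes

Yes — this plan uses 9 crossings (≤ 11):
1. engineer Gold and reactor-core Gold cross → the far shore.
2. engineer Gold crosses ← the near shore.
3. engineer Gold, engineer Green, and reactor-core Green cross → the far shore.
4. engineer Gold and reactor-core Gold cross ← the near shore.
5. engineer Blue, engineer Gold, and engineer Red cross → the far shore.
6. reactor-core Green crosses ← the near shore.
7. reactor-core Gold and reactor-core Green cross → the far shore.
8. reactor-core Gold crosses ← the near shore.
9. reactor-core Blue, reactor-core Gold, and reactor-core Red cross → the far shore.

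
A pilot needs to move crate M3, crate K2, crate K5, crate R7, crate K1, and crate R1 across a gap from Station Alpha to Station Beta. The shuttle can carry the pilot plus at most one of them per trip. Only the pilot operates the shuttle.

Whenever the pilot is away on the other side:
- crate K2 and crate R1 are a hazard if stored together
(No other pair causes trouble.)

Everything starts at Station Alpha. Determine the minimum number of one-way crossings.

11

Counting alone: the pilot can take at most 1 across per trip to Station Beta, so moving all 6 needs at least 6 loaded trips out, with a return between consecutive ones — at least 11 crossings.
The plan below uses exactly 11 crossings, so it is optimal:
1. Pilot goes to Station Beta with crate K2.  [Station Alpha: crate K1, crate K5, crate M3, crate R1, crate R7 | Station Beta: crate K2]
2. Pilot goes back to Station Alpha alone.  [Station Alpha: crate K1, crate K5, crate M3, crate R1, crate R7 | Station Beta: crate K2]
3. Pilot goes to Station Beta with crate M3.  [Station Alpha: crate K1, crate K5, crate R1, crate R7 | Station Beta: crate K2, crate M3]
4. Pilot goes back to Station Alpha alone.  [Station Alpha: crate K1, crate K5, crate R1, crate R7 | Station Beta: crate K2, crate M3]
5. Pilot goes to Station Beta with crate K5.  [Station Alpha: crate K1, crate R1, crate R7 | Station Beta: crate K2, crate K5, crate M3]
6. Pilot goes back to Station Alpha alone.  [Station Alpha: crate K1, crate R1, crate R7 | Station Beta: crate K2, crate K5, crate M3]
7. Pilot goes to Station Beta with crate R7.  [Station Alpha: crate K1, crate R1 | Station Beta: crate K2, crate K5, crate M3, crate R7]
8. Pilot goes back to Station Alpha alone.  [Station Alpha: crate K1, crate R1 | Station Beta: crate K2, crate K5, crate M3, crate R7]
9. Pilot goes to Station Beta with crate K1.  [Station Alpha: crate R1 | Station Beta: crate K1, crate K2, crate K5, crate M3, crate R7]
10. Pilot goes back to Station Alpha alone.  [Station Alpha: crate R1 | Station Beta: crate K1, crate K2, crate K5, crate M3, crate R7]
11. Pilot goes to Station Beta with crate R1.  [Station Alpha: — | Station Beta: crate K1, crate K2, crate K5, crate M3, crate R1, crate R7]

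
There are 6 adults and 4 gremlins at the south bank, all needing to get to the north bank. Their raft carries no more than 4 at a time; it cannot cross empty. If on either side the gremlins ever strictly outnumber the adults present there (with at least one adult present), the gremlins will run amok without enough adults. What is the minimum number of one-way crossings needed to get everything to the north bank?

Counting alone: each trip to the north bank takes at most 4 across and each return brings at least 1 back, so after t trips out (and t−1 returns) at most 4t − (t−1) of the 10 are across; that first reaches 10 at t = 3, so at least 5 crossings are needed.
The plan below uses exactly 5 crossings, so it is optimal:
1. 4 gremlins → the north bank.  (the south bank: 6A 0G; the north bank: 0A 4G)
2. 1 gremlin ← the south bank.  (the south bank: 6A 1G; the north bank: 0A 3G)
3. 4 adults → the north bank.  (the south bank: 2A 1G; the north bank: 4A 3G)
4. 1 gremlin ← the south bank.  (the south bank: 2A 2G; the north bank: 4A 2G)
5. 2 adults and 2 gremlins → the north bank.  (the south bank: 0A 0G; the north bank: 6A 4G)

5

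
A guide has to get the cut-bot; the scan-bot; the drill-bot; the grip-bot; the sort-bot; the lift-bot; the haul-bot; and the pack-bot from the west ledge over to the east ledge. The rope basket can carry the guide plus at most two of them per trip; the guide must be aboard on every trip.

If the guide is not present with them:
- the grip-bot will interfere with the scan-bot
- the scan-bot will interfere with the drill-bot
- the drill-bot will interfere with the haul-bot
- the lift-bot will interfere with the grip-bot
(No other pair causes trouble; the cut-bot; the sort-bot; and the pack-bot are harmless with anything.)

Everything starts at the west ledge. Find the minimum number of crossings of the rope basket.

9

Counting alone: the guide can take at most 2 across per trip to the east ledge, so moving all 8 needs at least 4 loaded trips out, with a return between consecutive ones — at least 7 crossings.
The safety rule pushes this higher. Following every safe sequence of crossings, the most of the 8 that can be at the east ledge as the rope basket arrives there on crossing 7 is 7 — never all 8.
So no plan with fewer than 9 crossings exists, and this one achieves 9:
1. Guide goes to the east ledge with the drill-bot and the grip-bot.
2. Guide goes back to the west ledge alone.
3. Guide goes to the east ledge with the cut-bot and the scan-bot.
4. Guide goes back to the west ledge with the drill-bot and the grip-bot.
5. Guide goes to the east ledge with the haul-bot and the lift-bot.
6. Guide goes back to the west ledge alone.
7. Guide goes to the east ledge with the pack-bot and the sort-bot.
8. Guide goes back to the west ledge alone.
9. Guide goes to the east ledge with the drill-bot and the grip-bot.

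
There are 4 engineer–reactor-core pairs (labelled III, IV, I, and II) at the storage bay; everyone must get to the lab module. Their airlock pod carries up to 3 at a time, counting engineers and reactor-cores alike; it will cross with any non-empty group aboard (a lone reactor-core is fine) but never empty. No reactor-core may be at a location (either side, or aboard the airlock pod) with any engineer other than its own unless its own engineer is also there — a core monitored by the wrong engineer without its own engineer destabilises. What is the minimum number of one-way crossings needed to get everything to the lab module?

Counting alone: each trip to the lab module takes at most 3 across and each return brings at least 1 back, so after t trips out (and t−1 returns) at most 3t − (t−1) of the 8 are across; that first reaches 8 at t = 4, so at least 7 crossings are needed.
The safety rule pushes this higher. Following every safe sequence of crossings, the most of the 8 that can be at the lab module as the airlock pod arrives there on crossing 7 is 7 — never all 8.
So no plan with fewer than 9 crossings exists, and this one achieves 9:
1. engineer III and reactor-core III cross → the lab module.
2. engineer III crosses ← the storage bay.
3. engineer III, engineer IV, and reactor-core IV cross → the lab module.
4. engineer III and reactor-core III cross ← the storage bay.
5. engineer I, engineer II, and engineer III cross → the lab module.
6. reactor-core IV crosses ← the storage bay.
7. reactor-core III and reactor-core IV cross → the lab module.
8. reactor-core III crosses ← the storage bay.
9. reactor-core I, reactor-core II, and reactor-core III cross → the lab module.

9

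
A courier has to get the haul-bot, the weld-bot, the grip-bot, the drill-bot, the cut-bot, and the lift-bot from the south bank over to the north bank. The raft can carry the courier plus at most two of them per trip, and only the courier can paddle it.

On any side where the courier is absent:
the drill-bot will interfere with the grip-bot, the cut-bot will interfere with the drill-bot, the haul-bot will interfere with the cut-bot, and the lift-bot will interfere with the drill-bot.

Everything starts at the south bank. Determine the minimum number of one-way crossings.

Counting alone: the courier can take at most 2 across per trip to the north bank, so moving all 6 needs at least 3 loaded trips out, with a return between consecutive ones — at least 5 crossings.
The safety rule pushes this higher. Following every safe sequence of crossings, the most of the 6 that can be at the north bank as the raft arrives there on crossing 5 is 5 — never all 6.
So no plan with fewer than 7 crossings exists, and this one achieves 7:
1. Courier goes to the north bank with the drill-bot and the haul-bot.  [the south bank: the cut-bot, the grip-bot, the lift-bot, the weld-bot | the north bank: the drill-bot, the haul-bot]
2. Courier goes back to the south bank alone.  [the south bank: the cut-bot, the grip-bot, the lift-bot, the weld-bot | the north bank: the drill-bot, the haul-bot]
3. Courier goes to the north bank with the weld-bot.  [the south bank: the cut-bot, the grip-bot, the lift-bot | the north bank: the drill-bot, the haul-bot, the weld-bot]
4. Courier goes back to the south bank alone.  [the south bank: the cut-bot, the grip-bot, the lift-bot | the north bank: the drill-bot, the haul-bot, the weld-bot]
5. Courier goes to the north bank with the grip-bot and the lift-bot.  [the south bank: the cut-bot | the north bank: the drill-bot, the grip-bot, the haul-bot, the lift-bot, the weld-bot]
6. Courier goes back to the south bank with the drill-bot.  [the south bank: the cut-bot, the drill-bot | the north bank: the grip-bot, the haul-bot, the lift-bot, the weld-bot]
7. Courier goes to the north bank with the cut-bot and the drill-bot.  [the south bank: — | the north bank: the cut-bot, the drill-bot, the grip-bot, the haul-bot, the lift-bot, the weld-bot]

7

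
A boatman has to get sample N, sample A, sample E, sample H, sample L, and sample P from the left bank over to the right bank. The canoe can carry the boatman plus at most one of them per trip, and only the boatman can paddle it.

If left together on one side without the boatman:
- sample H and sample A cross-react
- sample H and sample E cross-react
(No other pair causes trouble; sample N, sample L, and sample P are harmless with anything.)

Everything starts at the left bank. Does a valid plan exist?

Yes

1. Boatman goes to the right bank with sample H.  [the left bank: sample A, sample E, sample L, sample N, sample P | the right bank: sample H]
2. Boatman goes back to the left bank alone.  [the left bank: sample A, sample E, sample L, sample N, sample P | the right bank: sample H]
3. Boatman goes to the right bank with sample N.  [the left bank: sample A, sample E, sample L, sample P | the right bank: sample H, sample N]
4. Boatman goes back to the left bank alone.  [the left bank: sample A, sample E, sample L, sample P | the right bank: sample H, sample N]
5. Boatman goes to the right bank with sample A.  [the left bank: sample E, sample L, sample P | the right bank: sample A, sample H, sample N]
6. Boatman goes back to the left bank with sample H.  [the left bank: sample E, sample H, sample L, sample P | the right bank: sample A, sample N]
7. Boatman goes to the right bank with sample E.  [the left bank: sample H, sample L, sample P | the right bank: sample A, sample E, sample N]
8. Boatman goes back to the left bank alone.  [the left bank: sample H, sample L, sample P | the right bank: sample A, sample E, sample N]
9. Boatman goes to the right bank with sample L.  [the left bank: sample H, sample P | the right bank: sample A, sample E, sample L, sample N]
10. Boatman goes back to the left bank alone.  [the left bank: sample H, sample P | the right bank: sample A, sample E, sample L, sample N]
11. Boatman goes to the right bank with sample P.  [the left bank: sample H | the right bank: sample A, sample E, sample L, sample N, sample P]
12. Boatman goes back to the left bank alone.  [the left bank: sample H | the right bank: sample A, sample E, sample L, sample N, sample P]
13. Boatman goes to the right bank with sample H.  [the left bank: — | the right bank: sample A, sample E, sample H, sample L, sample N, sample P]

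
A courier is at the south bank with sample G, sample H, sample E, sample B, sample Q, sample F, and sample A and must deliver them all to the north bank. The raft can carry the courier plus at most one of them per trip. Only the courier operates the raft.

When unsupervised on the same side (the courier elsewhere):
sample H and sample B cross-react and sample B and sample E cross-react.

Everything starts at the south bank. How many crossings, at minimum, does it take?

Counting alone: the courier can take at most 1 across per trip to the north bank, so moving all 7 needs at least 7 loaded trips out, with a return between consecutive ones — at least 13 crossings.
The safety rule pushes this higher. Following every safe sequence of crossings, the most of the 7 that can be at the north bank as the raft arrives there on crossing 13 is 6 — never all 7.
So no plan with fewer than 15 crossings exists, and this one achieves 15:
1. Courier goes to the north bank with sample B.
2. Courier goes back to the south bank alone.
3. Courier goes to the north bank with sample G.
4. Courier goes back to the south bank alone.
5. Courier goes to the north bank with sample H.
6. Courier goes back to the south bank with sample B.
7. Courier goes to the north bank with sample E.
8. Courier goes back to the south bank alone.
9. Courier goes to the north bank with sample Q.
10. Courier goes back to the south bank alone.
11. Courier goes to the north bank with sample F.
12. Courier goes back to the south bank alone.
13. Courier goes to the north bank with sample A.
14. Courier goes back to the south bank alone.
15. Courier goes to the north bank with sample B.

15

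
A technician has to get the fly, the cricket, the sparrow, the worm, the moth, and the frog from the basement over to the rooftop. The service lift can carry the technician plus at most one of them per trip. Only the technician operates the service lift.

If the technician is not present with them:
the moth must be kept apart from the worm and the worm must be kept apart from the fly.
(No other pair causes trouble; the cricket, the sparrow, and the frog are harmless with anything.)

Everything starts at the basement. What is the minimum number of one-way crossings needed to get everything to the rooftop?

13

Counting alone: the technician can take at most 1 across per trip to the rooftop, so moving all 6 needs at least 6 loaded trips out, with a return between consecutive ones — at least 11 crossings.
The safety rule pushes this higher. Following every safe sequence of crossings, the most of the 6 that can be at the rooftop as the service lift arrives there on crossing 11 is 5 — never all 6.
So no plan with fewer than 13 crossings exists, and this one achieves 13:
1. Technician goes to the rooftop with the worm.  [the basement: the cricket, the fly, the frog, the moth, the sparrow | the rooftop: the worm]
2. Technician goes back to the basement alone.  [the basement: the cricket, the fly, the frog, the moth, the sparrow | the rooftop: the worm]
3. Technician goes to the rooftop with the fly.  [the basement: the cricket, the frog, the moth, the sparrow | the rooftop: the fly, the worm]
4. Technician goes back to the basement with the worm.  [the basement: the cricket, the frog, the moth, the sparrow, the worm | the rooftop: the fly]
5. Technician goes to the rooftop with the moth.  [the basement: the cricket, the frog, the sparrow, the worm | the rooftop: the fly, the moth]
6. Technician goes back to the basement alone.  [the basement: the cricket, the frog, the sparrow, the worm | the rooftop: the fly, the moth]
7. Technician goes to the rooftop with the cricket.  [the basement: the frog, the sparrow, the worm | the rooftop: the cricket, the fly, the moth]
8. Technician goes back to the basement alone.  [the basement: the frog, the sparrow, the worm | the rooftop: the cricket, the fly, the moth]
9. Technician goes to the rooftop with the sparrow.  [the basement: the frog, the worm | the rooftop: the cricket, the fly, the moth, the sparrow]
10. Technician goes back to the basement alone.  [the basement: the frog, the worm | the rooftop: the cricket, the fly, the moth, the sparrow]
11. Technician goes to the rooftop with the frog.  [the basement: the worm | the rooftop: the cricket, the fly, the frog, the moth, the sparrow]
12. Technician goes back to the basement alone.  [the basement: the worm | the rooftop: the cricket, the fly, the frog, the moth, the sparrow]
13. Technician goes to the rooftop with the worm.  [the basement: — | the rooftop: the cricket, the fly, the frog, the moth, the sparrow, the worm]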